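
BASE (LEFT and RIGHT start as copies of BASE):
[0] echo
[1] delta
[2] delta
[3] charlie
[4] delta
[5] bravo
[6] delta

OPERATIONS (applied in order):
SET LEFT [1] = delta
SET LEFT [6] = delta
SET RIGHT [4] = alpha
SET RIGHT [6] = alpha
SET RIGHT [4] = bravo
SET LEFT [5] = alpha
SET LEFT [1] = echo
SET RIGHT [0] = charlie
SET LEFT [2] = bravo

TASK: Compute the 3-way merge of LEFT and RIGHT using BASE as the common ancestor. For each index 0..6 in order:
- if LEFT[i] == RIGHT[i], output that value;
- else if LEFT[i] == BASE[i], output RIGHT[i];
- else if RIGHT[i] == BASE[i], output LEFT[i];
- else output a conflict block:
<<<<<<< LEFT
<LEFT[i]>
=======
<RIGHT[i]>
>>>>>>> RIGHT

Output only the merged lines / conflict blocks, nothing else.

Answer: charlie
echo
bravo
charlie
bravo
alpha
alpha

Derivation:
Final LEFT:  [echo, echo, bravo, charlie, delta, alpha, delta]
Final RIGHT: [charlie, delta, delta, charlie, bravo, bravo, alpha]
i=0: L=echo=BASE, R=charlie -> take RIGHT -> charlie
i=1: L=echo, R=delta=BASE -> take LEFT -> echo
i=2: L=bravo, R=delta=BASE -> take LEFT -> bravo
i=3: L=charlie R=charlie -> agree -> charlie
i=4: L=delta=BASE, R=bravo -> take RIGHT -> bravo
i=5: L=alpha, R=bravo=BASE -> take LEFT -> alpha
i=6: L=delta=BASE, R=alpha -> take RIGHT -> alpha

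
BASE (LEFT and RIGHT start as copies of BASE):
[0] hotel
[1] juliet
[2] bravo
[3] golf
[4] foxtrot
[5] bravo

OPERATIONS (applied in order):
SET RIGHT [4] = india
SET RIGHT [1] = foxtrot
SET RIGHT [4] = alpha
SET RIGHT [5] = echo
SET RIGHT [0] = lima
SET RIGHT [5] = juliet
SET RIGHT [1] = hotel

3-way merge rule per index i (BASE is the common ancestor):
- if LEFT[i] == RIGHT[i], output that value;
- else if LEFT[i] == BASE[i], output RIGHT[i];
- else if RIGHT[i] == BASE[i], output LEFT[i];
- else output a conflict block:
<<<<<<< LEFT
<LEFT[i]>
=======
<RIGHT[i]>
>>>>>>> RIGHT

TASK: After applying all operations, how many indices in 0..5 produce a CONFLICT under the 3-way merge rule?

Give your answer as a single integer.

Answer: 0

Derivation:
Final LEFT:  [hotel, juliet, bravo, golf, foxtrot, bravo]
Final RIGHT: [lima, hotel, bravo, golf, alpha, juliet]
i=0: L=hotel=BASE, R=lima -> take RIGHT -> lima
i=1: L=juliet=BASE, R=hotel -> take RIGHT -> hotel
i=2: L=bravo R=bravo -> agree -> bravo
i=3: L=golf R=golf -> agree -> golf
i=4: L=foxtrot=BASE, R=alpha -> take RIGHT -> alpha
i=5: L=bravo=BASE, R=juliet -> take RIGHT -> juliet
Conflict count: 0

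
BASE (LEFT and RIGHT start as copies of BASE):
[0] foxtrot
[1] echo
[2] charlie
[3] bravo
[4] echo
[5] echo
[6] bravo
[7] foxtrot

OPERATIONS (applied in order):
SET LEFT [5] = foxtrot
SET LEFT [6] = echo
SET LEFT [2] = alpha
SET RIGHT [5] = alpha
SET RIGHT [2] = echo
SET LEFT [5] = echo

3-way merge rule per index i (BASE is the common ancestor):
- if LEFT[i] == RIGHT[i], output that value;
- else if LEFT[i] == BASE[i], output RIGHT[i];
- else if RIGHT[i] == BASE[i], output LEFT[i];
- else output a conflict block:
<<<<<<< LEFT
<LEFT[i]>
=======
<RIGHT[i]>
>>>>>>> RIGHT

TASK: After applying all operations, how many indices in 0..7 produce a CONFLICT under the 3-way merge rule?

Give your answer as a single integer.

Final LEFT:  [foxtrot, echo, alpha, bravo, echo, echo, echo, foxtrot]
Final RIGHT: [foxtrot, echo, echo, bravo, echo, alpha, bravo, foxtrot]
i=0: L=foxtrot R=foxtrot -> agree -> foxtrot
i=1: L=echo R=echo -> agree -> echo
i=2: BASE=charlie L=alpha R=echo all differ -> CONFLICT
i=3: L=bravo R=bravo -> agree -> bravo
i=4: L=echo R=echo -> agree -> echo
i=5: L=echo=BASE, R=alpha -> take RIGHT -> alpha
i=6: L=echo, R=bravo=BASE -> take LEFT -> echo
i=7: L=foxtrot R=foxtrot -> agree -> foxtrot
Conflict count: 1

Answer: 1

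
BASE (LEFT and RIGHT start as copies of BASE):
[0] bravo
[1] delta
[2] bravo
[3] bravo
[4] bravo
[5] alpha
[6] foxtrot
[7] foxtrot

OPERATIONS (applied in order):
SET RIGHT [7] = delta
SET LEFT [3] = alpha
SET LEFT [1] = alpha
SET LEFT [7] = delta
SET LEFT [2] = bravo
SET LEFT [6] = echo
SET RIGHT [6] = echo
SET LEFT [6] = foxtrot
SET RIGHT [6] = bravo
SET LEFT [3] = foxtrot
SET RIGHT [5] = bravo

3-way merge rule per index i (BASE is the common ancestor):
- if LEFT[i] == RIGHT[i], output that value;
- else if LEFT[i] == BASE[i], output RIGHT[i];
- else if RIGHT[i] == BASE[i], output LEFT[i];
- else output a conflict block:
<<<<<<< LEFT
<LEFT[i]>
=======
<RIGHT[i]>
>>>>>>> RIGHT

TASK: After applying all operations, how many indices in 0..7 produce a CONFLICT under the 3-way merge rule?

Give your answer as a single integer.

Answer: 0

Derivation:
Final LEFT:  [bravo, alpha, bravo, foxtrot, bravo, alpha, foxtrot, delta]
Final RIGHT: [bravo, delta, bravo, bravo, bravo, bravo, bravo, delta]
i=0: L=bravo R=bravo -> agree -> bravo
i=1: L=alpha, R=delta=BASE -> take LEFT -> alpha
i=2: L=bravo R=bravo -> agree -> bravo
i=3: L=foxtrot, R=bravo=BASE -> take LEFT -> foxtrot
i=4: L=bravo R=bravo -> agree -> bravo
i=5: L=alpha=BASE, R=bravo -> take RIGHT -> bravo
i=6: L=foxtrot=BASE, R=bravo -> take RIGHT -> bravo
i=7: L=delta R=delta -> agree -> delta
Conflict count: 0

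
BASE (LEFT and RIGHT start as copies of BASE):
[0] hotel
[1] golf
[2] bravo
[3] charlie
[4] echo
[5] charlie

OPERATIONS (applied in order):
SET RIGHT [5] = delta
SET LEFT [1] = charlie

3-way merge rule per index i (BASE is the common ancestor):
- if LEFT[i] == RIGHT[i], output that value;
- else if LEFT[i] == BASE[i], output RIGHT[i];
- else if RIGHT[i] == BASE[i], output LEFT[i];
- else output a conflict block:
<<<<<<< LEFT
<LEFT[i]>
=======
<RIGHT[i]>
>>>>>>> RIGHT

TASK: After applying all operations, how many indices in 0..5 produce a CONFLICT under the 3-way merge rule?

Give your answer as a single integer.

Final LEFT:  [hotel, charlie, bravo, charlie, echo, charlie]
Final RIGHT: [hotel, golf, bravo, charlie, echo, delta]
i=0: L=hotel R=hotel -> agree -> hotel
i=1: L=charlie, R=golf=BASE -> take LEFT -> charlie
i=2: L=bravo R=bravo -> agree -> bravo
i=3: L=charlie R=charlie -> agree -> charlie
i=4: L=echo R=echo -> agree -> echo
i=5: L=charlie=BASE, R=delta -> take RIGHT -> delta
Conflict count: 0

Answer: 0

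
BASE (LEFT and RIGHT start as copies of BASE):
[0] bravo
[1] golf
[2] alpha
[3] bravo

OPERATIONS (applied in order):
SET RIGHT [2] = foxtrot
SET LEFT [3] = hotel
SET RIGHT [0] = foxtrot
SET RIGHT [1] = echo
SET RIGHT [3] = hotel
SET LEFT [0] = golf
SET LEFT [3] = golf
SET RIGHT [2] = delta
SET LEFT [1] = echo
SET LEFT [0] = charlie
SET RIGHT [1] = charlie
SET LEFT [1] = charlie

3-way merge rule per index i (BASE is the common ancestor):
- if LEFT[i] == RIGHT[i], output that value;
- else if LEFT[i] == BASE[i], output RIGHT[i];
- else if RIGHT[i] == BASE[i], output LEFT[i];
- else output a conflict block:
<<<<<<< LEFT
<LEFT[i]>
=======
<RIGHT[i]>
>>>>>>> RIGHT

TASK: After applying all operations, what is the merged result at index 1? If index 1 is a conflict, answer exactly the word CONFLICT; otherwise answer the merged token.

Answer: charlie

Derivation:
Final LEFT:  [charlie, charlie, alpha, golf]
Final RIGHT: [foxtrot, charlie, delta, hotel]
i=0: BASE=bravo L=charlie R=foxtrot all differ -> CONFLICT
i=1: L=charlie R=charlie -> agree -> charlie
i=2: L=alpha=BASE, R=delta -> take RIGHT -> delta
i=3: BASE=bravo L=golf R=hotel all differ -> CONFLICT
Index 1 -> charlie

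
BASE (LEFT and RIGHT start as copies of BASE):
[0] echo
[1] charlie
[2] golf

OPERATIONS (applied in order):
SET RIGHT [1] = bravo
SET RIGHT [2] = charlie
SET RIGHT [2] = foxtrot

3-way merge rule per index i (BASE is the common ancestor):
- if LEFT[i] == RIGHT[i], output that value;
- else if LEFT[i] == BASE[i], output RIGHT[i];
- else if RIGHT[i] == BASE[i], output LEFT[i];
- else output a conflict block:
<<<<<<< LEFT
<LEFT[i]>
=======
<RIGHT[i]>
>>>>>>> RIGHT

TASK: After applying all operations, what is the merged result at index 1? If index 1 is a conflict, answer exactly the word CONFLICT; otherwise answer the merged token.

Answer: bravo

Derivation:
Final LEFT:  [echo, charlie, golf]
Final RIGHT: [echo, bravo, foxtrot]
i=0: L=echo R=echo -> agree -> echo
i=1: L=charlie=BASE, R=bravo -> take RIGHT -> bravo
i=2: L=golf=BASE, R=foxtrot -> take RIGHT -> foxtrot
Index 1 -> bravo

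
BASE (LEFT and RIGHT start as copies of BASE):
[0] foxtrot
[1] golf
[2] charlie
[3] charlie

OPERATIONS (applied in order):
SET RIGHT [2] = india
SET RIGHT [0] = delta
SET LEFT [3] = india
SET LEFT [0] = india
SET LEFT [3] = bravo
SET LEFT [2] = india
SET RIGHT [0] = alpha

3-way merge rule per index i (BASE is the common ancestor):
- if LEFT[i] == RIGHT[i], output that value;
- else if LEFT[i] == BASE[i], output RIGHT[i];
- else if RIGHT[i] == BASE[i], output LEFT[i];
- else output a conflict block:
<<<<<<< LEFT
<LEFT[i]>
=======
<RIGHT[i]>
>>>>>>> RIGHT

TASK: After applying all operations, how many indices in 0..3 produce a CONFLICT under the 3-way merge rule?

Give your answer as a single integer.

Final LEFT:  [india, golf, india, bravo]
Final RIGHT: [alpha, golf, india, charlie]
i=0: BASE=foxtrot L=india R=alpha all differ -> CONFLICT
i=1: L=golf R=golf -> agree -> golf
i=2: L=india R=india -> agree -> india
i=3: L=bravo, R=charlie=BASE -> take LEFT -> bravo
Conflict count: 1

Answer: 1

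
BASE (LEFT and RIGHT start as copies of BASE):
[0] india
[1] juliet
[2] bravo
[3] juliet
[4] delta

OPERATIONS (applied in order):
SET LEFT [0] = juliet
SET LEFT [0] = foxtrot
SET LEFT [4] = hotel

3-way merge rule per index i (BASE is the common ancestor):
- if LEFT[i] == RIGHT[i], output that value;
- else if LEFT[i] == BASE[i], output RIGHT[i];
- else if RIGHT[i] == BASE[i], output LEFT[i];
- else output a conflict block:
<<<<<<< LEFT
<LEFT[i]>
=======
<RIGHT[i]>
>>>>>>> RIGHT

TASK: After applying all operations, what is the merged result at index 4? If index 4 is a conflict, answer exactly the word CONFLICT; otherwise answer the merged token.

Final LEFT:  [foxtrot, juliet, bravo, juliet, hotel]
Final RIGHT: [india, juliet, bravo, juliet, delta]
i=0: L=foxtrot, R=india=BASE -> take LEFT -> foxtrot
i=1: L=juliet R=juliet -> agree -> juliet
i=2: L=bravo R=bravo -> agree -> bravo
i=3: L=juliet R=juliet -> agree -> juliet
i=4: L=hotel, R=delta=BASE -> take LEFT -> hotel
Index 4 -> hotel

Answer: hotel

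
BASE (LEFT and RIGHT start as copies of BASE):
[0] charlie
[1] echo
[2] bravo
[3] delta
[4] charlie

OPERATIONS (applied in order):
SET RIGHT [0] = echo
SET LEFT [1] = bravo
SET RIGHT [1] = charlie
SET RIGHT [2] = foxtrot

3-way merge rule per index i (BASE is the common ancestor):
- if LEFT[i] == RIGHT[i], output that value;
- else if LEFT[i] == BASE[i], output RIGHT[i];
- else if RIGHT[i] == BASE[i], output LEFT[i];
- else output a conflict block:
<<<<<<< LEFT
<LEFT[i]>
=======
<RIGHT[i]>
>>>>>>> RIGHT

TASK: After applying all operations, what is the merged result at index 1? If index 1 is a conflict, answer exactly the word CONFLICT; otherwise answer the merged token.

Answer: CONFLICT

Derivation:
Final LEFT:  [charlie, bravo, bravo, delta, charlie]
Final RIGHT: [echo, charlie, foxtrot, delta, charlie]
i=0: L=charlie=BASE, R=echo -> take RIGHT -> echo
i=1: BASE=echo L=bravo R=charlie all differ -> CONFLICT
i=2: L=bravo=BASE, R=foxtrot -> take RIGHT -> foxtrot
i=3: L=delta R=delta -> agree -> delta
i=4: L=charlie R=charlie -> agree -> charlie
Index 1 -> CONFLICT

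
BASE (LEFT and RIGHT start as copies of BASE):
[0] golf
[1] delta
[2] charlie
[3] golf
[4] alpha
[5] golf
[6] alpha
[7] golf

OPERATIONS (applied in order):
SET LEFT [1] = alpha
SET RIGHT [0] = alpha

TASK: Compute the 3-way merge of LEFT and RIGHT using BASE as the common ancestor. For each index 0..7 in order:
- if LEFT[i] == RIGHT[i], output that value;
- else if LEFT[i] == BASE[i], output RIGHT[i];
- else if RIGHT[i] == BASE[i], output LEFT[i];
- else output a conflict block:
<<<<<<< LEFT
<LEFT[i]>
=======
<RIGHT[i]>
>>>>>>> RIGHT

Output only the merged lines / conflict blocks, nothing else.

Final LEFT:  [golf, alpha, charlie, golf, alpha, golf, alpha, golf]
Final RIGHT: [alpha, delta, charlie, golf, alpha, golf, alpha, golf]
i=0: L=golf=BASE, R=alpha -> take RIGHT -> alpha
i=1: L=alpha, R=delta=BASE -> take LEFT -> alpha
i=2: L=charlie R=charlie -> agree -> charlie
i=3: L=golf R=golf -> agree -> golf
i=4: L=alpha R=alpha -> agree -> alpha
i=5: L=golf R=golf -> agree -> golf
i=6: L=alpha R=alpha -> agree -> alpha
i=7: L=golf R=golf -> agree -> golf

Answer: alpha
alpha
charlie
golf
alpha
golf
alpha
golf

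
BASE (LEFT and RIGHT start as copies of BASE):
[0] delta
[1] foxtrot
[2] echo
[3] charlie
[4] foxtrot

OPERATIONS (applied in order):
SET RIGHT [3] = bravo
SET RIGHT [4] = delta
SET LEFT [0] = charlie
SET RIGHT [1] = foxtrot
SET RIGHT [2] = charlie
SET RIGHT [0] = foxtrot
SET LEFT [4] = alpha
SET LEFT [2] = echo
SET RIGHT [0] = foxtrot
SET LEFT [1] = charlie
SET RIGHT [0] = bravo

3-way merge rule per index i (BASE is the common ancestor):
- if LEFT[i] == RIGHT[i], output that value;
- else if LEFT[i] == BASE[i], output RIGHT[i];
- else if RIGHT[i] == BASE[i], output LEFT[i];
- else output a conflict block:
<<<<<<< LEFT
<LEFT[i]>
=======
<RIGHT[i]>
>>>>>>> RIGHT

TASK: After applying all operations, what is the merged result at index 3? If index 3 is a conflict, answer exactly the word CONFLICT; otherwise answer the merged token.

Answer: bravo

Derivation:
Final LEFT:  [charlie, charlie, echo, charlie, alpha]
Final RIGHT: [bravo, foxtrot, charlie, bravo, delta]
i=0: BASE=delta L=charlie R=bravo all differ -> CONFLICT
i=1: L=charlie, R=foxtrot=BASE -> take LEFT -> charlie
i=2: L=echo=BASE, R=charlie -> take RIGHT -> charlie
i=3: L=charlie=BASE, R=bravo -> take RIGHT -> bravo
i=4: BASE=foxtrot L=alpha R=delta all differ -> CONFLICT
Index 3 -> bravo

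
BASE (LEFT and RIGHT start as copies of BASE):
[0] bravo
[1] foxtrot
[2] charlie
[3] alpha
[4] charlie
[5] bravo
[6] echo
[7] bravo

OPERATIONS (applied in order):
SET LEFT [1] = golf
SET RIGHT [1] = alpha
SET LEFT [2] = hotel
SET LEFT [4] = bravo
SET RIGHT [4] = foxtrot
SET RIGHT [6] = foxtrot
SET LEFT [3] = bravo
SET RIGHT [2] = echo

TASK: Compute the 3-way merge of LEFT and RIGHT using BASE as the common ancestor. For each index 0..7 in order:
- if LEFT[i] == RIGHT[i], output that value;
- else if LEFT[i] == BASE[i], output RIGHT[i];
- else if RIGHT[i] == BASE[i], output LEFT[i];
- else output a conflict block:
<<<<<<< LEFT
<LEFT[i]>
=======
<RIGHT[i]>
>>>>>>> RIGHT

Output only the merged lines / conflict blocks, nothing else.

Final LEFT:  [bravo, golf, hotel, bravo, bravo, bravo, echo, bravo]
Final RIGHT: [bravo, alpha, echo, alpha, foxtrot, bravo, foxtrot, bravo]
i=0: L=bravo R=bravo -> agree -> bravo
i=1: BASE=foxtrot L=golf R=alpha all differ -> CONFLICT
i=2: BASE=charlie L=hotel R=echo all differ -> CONFLICT
i=3: L=bravo, R=alpha=BASE -> take LEFT -> bravo
i=4: BASE=charlie L=bravo R=foxtrot all differ -> CONFLICT
i=5: L=bravo R=bravo -> agree -> bravo
i=6: L=echo=BASE, R=foxtrot -> take RIGHT -> foxtrot
i=7: L=bravo R=bravo -> agree -> bravo

Answer: bravo
<<<<<<< LEFT
golf
=======
alpha
>>>>>>> RIGHT
<<<<<<< LEFT
hotel
=======
echo
>>>>>>> RIGHT
bravo
<<<<<<< LEFT
bravo
=======
foxtrot
>>>>>>> RIGHT
bravo
foxtrot
bravo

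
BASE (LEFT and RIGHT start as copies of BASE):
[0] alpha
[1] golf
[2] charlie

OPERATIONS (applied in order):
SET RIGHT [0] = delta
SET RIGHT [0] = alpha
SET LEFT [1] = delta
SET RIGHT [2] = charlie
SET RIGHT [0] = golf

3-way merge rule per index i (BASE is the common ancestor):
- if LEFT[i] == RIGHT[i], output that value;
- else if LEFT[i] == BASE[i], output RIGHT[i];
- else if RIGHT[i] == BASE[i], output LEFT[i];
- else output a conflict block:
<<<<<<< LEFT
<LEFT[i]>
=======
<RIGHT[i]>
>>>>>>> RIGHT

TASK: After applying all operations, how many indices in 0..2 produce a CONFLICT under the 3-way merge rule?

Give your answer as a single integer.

Answer: 0

Derivation:
Final LEFT:  [alpha, delta, charlie]
Final RIGHT: [golf, golf, charlie]
i=0: L=alpha=BASE, R=golf -> take RIGHT -> golf
i=1: L=delta, R=golf=BASE -> take LEFT -> delta
i=2: L=charlie R=charlie -> agree -> charlie
Conflict count: 0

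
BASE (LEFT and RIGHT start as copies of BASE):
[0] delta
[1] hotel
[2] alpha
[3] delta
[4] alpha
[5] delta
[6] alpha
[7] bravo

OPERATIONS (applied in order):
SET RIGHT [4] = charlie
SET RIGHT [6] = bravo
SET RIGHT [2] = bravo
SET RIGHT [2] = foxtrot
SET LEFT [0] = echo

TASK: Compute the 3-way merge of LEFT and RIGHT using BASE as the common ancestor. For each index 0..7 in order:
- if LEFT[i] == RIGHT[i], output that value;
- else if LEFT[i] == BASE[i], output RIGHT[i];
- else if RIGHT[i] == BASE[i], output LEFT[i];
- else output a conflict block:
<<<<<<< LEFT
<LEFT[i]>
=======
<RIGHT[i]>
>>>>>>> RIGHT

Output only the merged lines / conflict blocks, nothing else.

Final LEFT:  [echo, hotel, alpha, delta, alpha, delta, alpha, bravo]
Final RIGHT: [delta, hotel, foxtrot, delta, charlie, delta, bravo, bravo]
i=0: L=echo, R=delta=BASE -> take LEFT -> echo
i=1: L=hotel R=hotel -> agree -> hotel
i=2: L=alpha=BASE, R=foxtrot -> take RIGHT -> foxtrot
i=3: L=delta R=delta -> agree -> delta
i=4: L=alpha=BASE, R=charlie -> take RIGHT -> charlie
i=5: L=delta R=delta -> agree -> delta
i=6: L=alpha=BASE, R=bravo -> take RIGHT -> bravo
i=7: L=bravo R=bravo -> agree -> bravo

Answer: echo
hotel
foxtrot
delta
charlie
delta
bravo
bravo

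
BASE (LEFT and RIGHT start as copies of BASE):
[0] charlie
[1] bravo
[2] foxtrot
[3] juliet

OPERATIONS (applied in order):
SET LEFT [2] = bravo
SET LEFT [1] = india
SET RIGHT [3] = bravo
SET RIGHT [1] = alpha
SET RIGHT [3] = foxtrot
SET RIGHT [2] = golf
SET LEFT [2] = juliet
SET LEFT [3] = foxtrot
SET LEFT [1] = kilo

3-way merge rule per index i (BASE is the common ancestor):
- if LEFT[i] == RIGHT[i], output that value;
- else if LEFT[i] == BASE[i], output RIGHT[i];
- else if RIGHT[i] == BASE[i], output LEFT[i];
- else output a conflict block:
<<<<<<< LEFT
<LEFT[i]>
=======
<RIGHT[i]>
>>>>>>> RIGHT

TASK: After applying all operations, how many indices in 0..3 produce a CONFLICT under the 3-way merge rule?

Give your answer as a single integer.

Final LEFT:  [charlie, kilo, juliet, foxtrot]
Final RIGHT: [charlie, alpha, golf, foxtrot]
i=0: L=charlie R=charlie -> agree -> charlie
i=1: BASE=bravo L=kilo R=alpha all differ -> CONFLICT
i=2: BASE=foxtrot L=juliet R=golf all differ -> CONFLICT
i=3: L=foxtrot R=foxtrot -> agree -> foxtrot
Conflict count: 2

Answer: 2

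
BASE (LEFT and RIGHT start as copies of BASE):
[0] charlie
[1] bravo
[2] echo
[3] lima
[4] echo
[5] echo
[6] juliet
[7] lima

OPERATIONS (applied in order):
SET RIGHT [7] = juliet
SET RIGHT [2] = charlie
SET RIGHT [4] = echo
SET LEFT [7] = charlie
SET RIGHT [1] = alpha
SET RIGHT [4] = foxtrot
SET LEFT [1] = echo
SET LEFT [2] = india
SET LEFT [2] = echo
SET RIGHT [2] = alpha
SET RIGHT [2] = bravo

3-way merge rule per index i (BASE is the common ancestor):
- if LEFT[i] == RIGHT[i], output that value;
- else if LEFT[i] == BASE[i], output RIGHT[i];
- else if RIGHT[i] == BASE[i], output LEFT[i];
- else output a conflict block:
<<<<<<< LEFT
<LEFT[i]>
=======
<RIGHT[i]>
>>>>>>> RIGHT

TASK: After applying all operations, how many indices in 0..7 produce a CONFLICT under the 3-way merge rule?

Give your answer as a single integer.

Answer: 2

Derivation:
Final LEFT:  [charlie, echo, echo, lima, echo, echo, juliet, charlie]
Final RIGHT: [charlie, alpha, bravo, lima, foxtrot, echo, juliet, juliet]
i=0: L=charlie R=charlie -> agree -> charlie
i=1: BASE=bravo L=echo R=alpha all differ -> CONFLICT
i=2: L=echo=BASE, R=bravo -> take RIGHT -> bravo
i=3: L=lima R=lima -> agree -> lima
i=4: L=echo=BASE, R=foxtrot -> take RIGHT -> foxtrot
i=5: L=echo R=echo -> agree -> echo
i=6: L=juliet R=juliet -> agree -> juliet
i=7: BASE=lima L=charlie R=juliet all differ -> CONFLICT
Conflict count: 2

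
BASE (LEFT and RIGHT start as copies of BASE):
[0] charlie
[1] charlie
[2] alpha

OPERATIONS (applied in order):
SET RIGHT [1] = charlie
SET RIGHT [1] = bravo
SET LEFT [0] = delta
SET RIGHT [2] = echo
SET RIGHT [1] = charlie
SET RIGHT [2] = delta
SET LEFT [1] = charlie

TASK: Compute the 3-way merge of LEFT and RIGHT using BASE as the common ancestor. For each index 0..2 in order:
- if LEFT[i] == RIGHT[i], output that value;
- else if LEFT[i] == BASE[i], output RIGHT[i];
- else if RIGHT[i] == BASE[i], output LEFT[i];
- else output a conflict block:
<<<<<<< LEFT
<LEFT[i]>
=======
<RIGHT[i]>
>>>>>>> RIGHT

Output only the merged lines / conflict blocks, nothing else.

Final LEFT:  [delta, charlie, alpha]
Final RIGHT: [charlie, charlie, delta]
i=0: L=delta, R=charlie=BASE -> take LEFT -> delta
i=1: L=charlie R=charlie -> agree -> charlie
i=2: L=alpha=BASE, R=delta -> take RIGHT -> delta

Answer: delta
charlie
delta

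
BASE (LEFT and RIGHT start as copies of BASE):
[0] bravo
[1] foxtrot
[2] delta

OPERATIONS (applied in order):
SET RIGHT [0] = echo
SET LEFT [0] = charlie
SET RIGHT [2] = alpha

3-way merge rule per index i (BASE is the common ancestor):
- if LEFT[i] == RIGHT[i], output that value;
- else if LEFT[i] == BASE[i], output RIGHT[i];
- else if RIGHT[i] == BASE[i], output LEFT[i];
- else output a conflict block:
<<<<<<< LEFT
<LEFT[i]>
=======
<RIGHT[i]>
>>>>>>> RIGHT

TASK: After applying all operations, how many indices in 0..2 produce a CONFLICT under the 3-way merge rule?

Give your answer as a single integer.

Answer: 1

Derivation:
Final LEFT:  [charlie, foxtrot, delta]
Final RIGHT: [echo, foxtrot, alpha]
i=0: BASE=bravo L=charlie R=echo all differ -> CONFLICT
i=1: L=foxtrot R=foxtrot -> agree -> foxtrot
i=2: L=delta=BASE, R=alpha -> take RIGHT -> alpha
Conflict count: 1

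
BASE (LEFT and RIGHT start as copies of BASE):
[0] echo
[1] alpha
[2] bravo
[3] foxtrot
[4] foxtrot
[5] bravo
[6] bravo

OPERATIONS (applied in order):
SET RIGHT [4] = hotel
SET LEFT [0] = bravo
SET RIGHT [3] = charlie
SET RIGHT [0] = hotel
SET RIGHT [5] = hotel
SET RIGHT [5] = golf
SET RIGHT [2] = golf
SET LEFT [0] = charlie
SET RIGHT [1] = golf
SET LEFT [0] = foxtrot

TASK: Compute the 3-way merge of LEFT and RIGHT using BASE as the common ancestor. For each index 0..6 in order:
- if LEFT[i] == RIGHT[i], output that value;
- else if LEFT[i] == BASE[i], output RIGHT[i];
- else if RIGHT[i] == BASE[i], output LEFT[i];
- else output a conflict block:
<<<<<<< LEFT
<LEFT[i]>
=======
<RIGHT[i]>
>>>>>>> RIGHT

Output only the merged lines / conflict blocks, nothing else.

Answer: <<<<<<< LEFT
foxtrot
=======
hotel
>>>>>>> RIGHT
golf
golf
charlie
hotel
golf
bravo

Derivation:
Final LEFT:  [foxtrot, alpha, bravo, foxtrot, foxtrot, bravo, bravo]
Final RIGHT: [hotel, golf, golf, charlie, hotel, golf, bravo]
i=0: BASE=echo L=foxtrot R=hotel all differ -> CONFLICT
i=1: L=alpha=BASE, R=golf -> take RIGHT -> golf
i=2: L=bravo=BASE, R=golf -> take RIGHT -> golf
i=3: L=foxtrot=BASE, R=charlie -> take RIGHT -> charlie
i=4: L=foxtrot=BASE, R=hotel -> take RIGHT -> hotel
i=5: L=bravo=BASE, R=golf -> take RIGHT -> golf
i=6: L=bravo R=bravo -> agree -> bravo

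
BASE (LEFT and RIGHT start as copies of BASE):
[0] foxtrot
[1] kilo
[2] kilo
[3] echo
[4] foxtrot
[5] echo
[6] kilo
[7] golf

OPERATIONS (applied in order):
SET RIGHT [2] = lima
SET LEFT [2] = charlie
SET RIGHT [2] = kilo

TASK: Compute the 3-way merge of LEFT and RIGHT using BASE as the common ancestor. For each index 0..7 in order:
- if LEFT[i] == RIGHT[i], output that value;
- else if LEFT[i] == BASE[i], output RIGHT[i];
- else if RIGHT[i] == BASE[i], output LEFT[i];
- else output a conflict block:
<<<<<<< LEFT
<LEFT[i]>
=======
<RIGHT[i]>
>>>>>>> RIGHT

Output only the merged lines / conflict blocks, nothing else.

Answer: foxtrot
kilo
charlie
echo
foxtrot
echo
kilo
golf

Derivation:
Final LEFT:  [foxtrot, kilo, charlie, echo, foxtrot, echo, kilo, golf]
Final RIGHT: [foxtrot, kilo, kilo, echo, foxtrot, echo, kilo, golf]
i=0: L=foxtrot R=foxtrot -> agree -> foxtrot
i=1: L=kilo R=kilo -> agree -> kilo
i=2: L=charlie, R=kilo=BASE -> take LEFT -> charlie
i=3: L=echo R=echo -> agree -> echo
i=4: L=foxtrot R=foxtrot -> agree -> foxtrot
i=5: L=echo R=echo -> agree -> echo
i=6: L=kilo R=kilo -> agree -> kilo
i=7: L=golf R=golf -> agree -> golf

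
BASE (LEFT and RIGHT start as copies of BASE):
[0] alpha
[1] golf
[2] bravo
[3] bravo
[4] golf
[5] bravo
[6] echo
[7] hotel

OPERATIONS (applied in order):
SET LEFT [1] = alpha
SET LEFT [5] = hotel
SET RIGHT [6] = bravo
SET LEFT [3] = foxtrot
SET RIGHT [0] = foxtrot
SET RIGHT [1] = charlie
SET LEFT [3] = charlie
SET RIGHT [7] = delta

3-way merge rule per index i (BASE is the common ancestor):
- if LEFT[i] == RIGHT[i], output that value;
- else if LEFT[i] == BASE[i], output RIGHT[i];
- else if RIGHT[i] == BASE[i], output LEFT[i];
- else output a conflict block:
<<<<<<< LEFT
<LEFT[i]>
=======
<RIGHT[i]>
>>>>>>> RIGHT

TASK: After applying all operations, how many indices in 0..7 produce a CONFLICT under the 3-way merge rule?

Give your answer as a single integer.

Final LEFT:  [alpha, alpha, bravo, charlie, golf, hotel, echo, hotel]
Final RIGHT: [foxtrot, charlie, bravo, bravo, golf, bravo, bravo, delta]
i=0: L=alpha=BASE, R=foxtrot -> take RIGHT -> foxtrot
i=1: BASE=golf L=alpha R=charlie all differ -> CONFLICT
i=2: L=bravo R=bravo -> agree -> bravo
i=3: L=charlie, R=bravo=BASE -> take LEFT -> charlie
i=4: L=golf R=golf -> agree -> golf
i=5: L=hotel, R=bravo=BASE -> take LEFT -> hotel
i=6: L=echo=BASE, R=bravo -> take RIGHT -> bravo
i=7: L=hotel=BASE, R=delta -> take RIGHT -> delta
Conflict count: 1

Answer: 1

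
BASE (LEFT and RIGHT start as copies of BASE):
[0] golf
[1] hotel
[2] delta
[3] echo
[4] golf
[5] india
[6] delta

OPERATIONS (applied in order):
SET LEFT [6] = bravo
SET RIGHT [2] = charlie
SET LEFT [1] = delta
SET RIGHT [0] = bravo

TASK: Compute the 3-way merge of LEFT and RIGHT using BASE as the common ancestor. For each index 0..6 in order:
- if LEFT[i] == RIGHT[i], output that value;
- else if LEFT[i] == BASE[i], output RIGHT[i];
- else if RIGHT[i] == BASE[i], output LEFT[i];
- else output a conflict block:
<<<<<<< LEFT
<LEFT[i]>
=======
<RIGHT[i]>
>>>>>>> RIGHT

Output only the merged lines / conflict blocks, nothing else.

Final LEFT:  [golf, delta, delta, echo, golf, india, bravo]
Final RIGHT: [bravo, hotel, charlie, echo, golf, india, delta]
i=0: L=golf=BASE, R=bravo -> take RIGHT -> bravo
i=1: L=delta, R=hotel=BASE -> take LEFT -> delta
i=2: L=delta=BASE, R=charlie -> take RIGHT -> charlie
i=3: L=echo R=echo -> agree -> echo
i=4: L=golf R=golf -> agree -> golf
i=5: L=india R=india -> agree -> india
i=6: L=bravo, R=delta=BASE -> take LEFT -> bravo

Answer: bravo
delta
charlie
echo
golf
india
bravo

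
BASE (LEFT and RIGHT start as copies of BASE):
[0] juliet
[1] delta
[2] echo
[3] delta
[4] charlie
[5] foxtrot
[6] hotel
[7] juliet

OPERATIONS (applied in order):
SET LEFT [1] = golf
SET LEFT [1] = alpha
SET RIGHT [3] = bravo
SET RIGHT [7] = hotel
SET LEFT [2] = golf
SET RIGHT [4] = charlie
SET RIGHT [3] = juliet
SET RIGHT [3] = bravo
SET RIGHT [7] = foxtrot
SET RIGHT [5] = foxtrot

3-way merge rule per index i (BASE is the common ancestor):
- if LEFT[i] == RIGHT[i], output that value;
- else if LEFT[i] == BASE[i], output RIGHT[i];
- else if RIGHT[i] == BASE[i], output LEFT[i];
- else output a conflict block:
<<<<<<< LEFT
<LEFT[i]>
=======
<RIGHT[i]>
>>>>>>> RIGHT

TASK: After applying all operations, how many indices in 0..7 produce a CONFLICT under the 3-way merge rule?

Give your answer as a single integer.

Answer: 0

Derivation:
Final LEFT:  [juliet, alpha, golf, delta, charlie, foxtrot, hotel, juliet]
Final RIGHT: [juliet, delta, echo, bravo, charlie, foxtrot, hotel, foxtrot]
i=0: L=juliet R=juliet -> agree -> juliet
i=1: L=alpha, R=delta=BASE -> take LEFT -> alpha
i=2: L=golf, R=echo=BASE -> take LEFT -> golf
i=3: L=delta=BASE, R=bravo -> take RIGHT -> bravo
i=4: L=charlie R=charlie -> agree -> charlie
i=5: L=foxtrot R=foxtrot -> agree -> foxtrot
i=6: L=hotel R=hotel -> agree -> hotel
i=7: L=juliet=BASE, R=foxtrot -> take RIGHT -> foxtrot
Conflict count: 0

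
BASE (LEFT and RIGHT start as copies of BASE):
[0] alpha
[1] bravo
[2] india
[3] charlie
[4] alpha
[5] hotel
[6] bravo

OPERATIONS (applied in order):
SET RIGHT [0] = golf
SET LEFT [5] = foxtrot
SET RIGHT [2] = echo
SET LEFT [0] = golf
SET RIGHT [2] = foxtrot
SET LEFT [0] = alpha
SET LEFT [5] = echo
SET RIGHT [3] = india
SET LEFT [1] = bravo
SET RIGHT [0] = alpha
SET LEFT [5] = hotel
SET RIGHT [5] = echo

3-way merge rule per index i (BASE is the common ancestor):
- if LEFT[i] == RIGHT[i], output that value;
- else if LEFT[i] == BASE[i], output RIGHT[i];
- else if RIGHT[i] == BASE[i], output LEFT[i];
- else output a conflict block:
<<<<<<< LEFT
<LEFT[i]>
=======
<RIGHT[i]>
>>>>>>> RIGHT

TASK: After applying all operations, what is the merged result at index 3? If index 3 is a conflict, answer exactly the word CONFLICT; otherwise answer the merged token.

Answer: india

Derivation:
Final LEFT:  [alpha, bravo, india, charlie, alpha, hotel, bravo]
Final RIGHT: [alpha, bravo, foxtrot, india, alpha, echo, bravo]
i=0: L=alpha R=alpha -> agree -> alpha
i=1: L=bravo R=bravo -> agree -> bravo
i=2: L=india=BASE, R=foxtrot -> take RIGHT -> foxtrot
i=3: L=charlie=BASE, R=india -> take RIGHT -> india
i=4: L=alpha R=alpha -> agree -> alpha
i=5: L=hotel=BASE, R=echo -> take RIGHT -> echo
i=6: L=bravo R=bravo -> agree -> bravo
Index 3 -> india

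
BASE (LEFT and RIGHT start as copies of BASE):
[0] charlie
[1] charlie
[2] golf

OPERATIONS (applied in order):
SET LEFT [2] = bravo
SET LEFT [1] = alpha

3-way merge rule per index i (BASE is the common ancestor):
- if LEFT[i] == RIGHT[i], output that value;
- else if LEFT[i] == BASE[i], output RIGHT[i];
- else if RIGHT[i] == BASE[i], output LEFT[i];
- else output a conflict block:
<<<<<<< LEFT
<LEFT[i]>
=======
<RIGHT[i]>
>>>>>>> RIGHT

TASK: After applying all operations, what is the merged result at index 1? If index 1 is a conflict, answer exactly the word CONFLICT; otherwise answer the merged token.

Final LEFT:  [charlie, alpha, bravo]
Final RIGHT: [charlie, charlie, golf]
i=0: L=charlie R=charlie -> agree -> charlie
i=1: L=alpha, R=charlie=BASE -> take LEFT -> alpha
i=2: L=bravo, R=golf=BASE -> take LEFT -> bravo
Index 1 -> alpha

Answer: alpha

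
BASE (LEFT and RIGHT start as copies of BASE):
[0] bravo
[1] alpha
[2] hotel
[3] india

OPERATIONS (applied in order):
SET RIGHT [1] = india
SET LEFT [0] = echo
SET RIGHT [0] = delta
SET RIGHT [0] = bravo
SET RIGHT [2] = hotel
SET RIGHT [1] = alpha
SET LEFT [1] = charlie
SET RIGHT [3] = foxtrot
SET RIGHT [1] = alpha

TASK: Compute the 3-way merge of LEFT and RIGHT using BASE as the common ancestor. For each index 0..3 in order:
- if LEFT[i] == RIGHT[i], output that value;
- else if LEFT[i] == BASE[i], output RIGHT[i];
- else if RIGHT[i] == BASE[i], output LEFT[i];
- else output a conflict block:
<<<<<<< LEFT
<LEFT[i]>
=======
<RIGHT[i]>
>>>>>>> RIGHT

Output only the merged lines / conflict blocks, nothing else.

Final LEFT:  [echo, charlie, hotel, india]
Final RIGHT: [bravo, alpha, hotel, foxtrot]
i=0: L=echo, R=bravo=BASE -> take LEFT -> echo
i=1: L=charlie, R=alpha=BASE -> take LEFT -> charlie
i=2: L=hotel R=hotel -> agree -> hotel
i=3: L=india=BASE, R=foxtrot -> take RIGHT -> foxtrot

Answer: echo
charlie
hotel
foxtrot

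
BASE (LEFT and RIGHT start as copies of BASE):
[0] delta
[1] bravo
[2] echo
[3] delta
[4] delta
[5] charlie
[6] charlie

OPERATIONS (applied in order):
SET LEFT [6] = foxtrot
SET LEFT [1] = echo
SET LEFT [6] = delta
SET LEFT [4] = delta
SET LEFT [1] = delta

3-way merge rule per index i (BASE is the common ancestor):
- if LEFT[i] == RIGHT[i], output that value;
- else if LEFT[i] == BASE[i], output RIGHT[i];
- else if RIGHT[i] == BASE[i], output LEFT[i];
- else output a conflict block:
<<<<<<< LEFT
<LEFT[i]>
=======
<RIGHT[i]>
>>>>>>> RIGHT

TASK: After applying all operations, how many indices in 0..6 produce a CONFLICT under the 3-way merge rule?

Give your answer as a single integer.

Answer: 0

Derivation:
Final LEFT:  [delta, delta, echo, delta, delta, charlie, delta]
Final RIGHT: [delta, bravo, echo, delta, delta, charlie, charlie]
i=0: L=delta R=delta -> agree -> delta
i=1: L=delta, R=bravo=BASE -> take LEFT -> delta
i=2: L=echo R=echo -> agree -> echo
i=3: L=delta R=delta -> agree -> delta
i=4: L=delta R=delta -> agree -> delta
i=5: L=charlie R=charlie -> agree -> charlie
i=6: L=delta, R=charlie=BASE -> take LEFT -> delta
Conflict count: 0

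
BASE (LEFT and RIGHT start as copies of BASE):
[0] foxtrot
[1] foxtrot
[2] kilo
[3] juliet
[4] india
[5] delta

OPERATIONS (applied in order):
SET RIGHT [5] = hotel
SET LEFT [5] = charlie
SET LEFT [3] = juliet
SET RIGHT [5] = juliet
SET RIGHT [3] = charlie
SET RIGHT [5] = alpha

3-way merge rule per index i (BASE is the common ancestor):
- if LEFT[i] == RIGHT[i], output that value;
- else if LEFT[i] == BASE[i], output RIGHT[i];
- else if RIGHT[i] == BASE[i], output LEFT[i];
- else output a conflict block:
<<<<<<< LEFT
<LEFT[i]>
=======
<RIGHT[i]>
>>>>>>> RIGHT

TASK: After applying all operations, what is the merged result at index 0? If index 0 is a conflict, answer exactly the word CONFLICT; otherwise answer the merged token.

Answer: foxtrot

Derivation:
Final LEFT:  [foxtrot, foxtrot, kilo, juliet, india, charlie]
Final RIGHT: [foxtrot, foxtrot, kilo, charlie, india, alpha]
i=0: L=foxtrot R=foxtrot -> agree -> foxtrot
i=1: L=foxtrot R=foxtrot -> agree -> foxtrot
i=2: L=kilo R=kilo -> agree -> kilo
i=3: L=juliet=BASE, R=charlie -> take RIGHT -> charlie
i=4: L=india R=india -> agree -> india
i=5: BASE=delta L=charlie R=alpha all differ -> CONFLICT
Index 0 -> foxtrot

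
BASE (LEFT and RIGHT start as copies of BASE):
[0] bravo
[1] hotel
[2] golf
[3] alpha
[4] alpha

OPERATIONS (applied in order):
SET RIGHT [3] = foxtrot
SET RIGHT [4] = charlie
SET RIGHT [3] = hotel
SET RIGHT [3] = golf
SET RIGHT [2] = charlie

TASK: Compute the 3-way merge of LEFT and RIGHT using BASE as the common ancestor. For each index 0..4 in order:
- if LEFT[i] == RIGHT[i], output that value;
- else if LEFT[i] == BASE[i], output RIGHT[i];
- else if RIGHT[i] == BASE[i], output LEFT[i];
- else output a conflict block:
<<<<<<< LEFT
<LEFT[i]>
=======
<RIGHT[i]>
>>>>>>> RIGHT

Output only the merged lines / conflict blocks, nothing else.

Answer: bravo
hotel
charlie
golf
charlie

Derivation:
Final LEFT:  [bravo, hotel, golf, alpha, alpha]
Final RIGHT: [bravo, hotel, charlie, golf, charlie]
i=0: L=bravo R=bravo -> agree -> bravo
i=1: L=hotel R=hotel -> agree -> hotel
i=2: L=golf=BASE, R=charlie -> take RIGHT -> charlie
i=3: L=alpha=BASE, R=golf -> take RIGHT -> golf
i=4: L=alpha=BASE, R=charlie -> take RIGHT -> charlie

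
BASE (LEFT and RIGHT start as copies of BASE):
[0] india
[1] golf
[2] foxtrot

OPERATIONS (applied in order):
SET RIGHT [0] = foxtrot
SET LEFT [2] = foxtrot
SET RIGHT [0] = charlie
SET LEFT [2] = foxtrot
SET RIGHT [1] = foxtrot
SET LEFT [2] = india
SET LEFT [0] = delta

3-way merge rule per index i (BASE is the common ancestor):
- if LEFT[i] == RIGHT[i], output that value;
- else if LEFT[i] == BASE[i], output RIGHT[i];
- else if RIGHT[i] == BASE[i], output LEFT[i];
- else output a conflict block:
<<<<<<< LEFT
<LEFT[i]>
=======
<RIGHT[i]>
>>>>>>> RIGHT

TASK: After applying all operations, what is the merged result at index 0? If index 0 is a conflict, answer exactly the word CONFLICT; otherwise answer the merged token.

Final LEFT:  [delta, golf, india]
Final RIGHT: [charlie, foxtrot, foxtrot]
i=0: BASE=india L=delta R=charlie all differ -> CONFLICT
i=1: L=golf=BASE, R=foxtrot -> take RIGHT -> foxtrot
i=2: L=india, R=foxtrot=BASE -> take LEFT -> india
Index 0 -> CONFLICT

Answer: CONFLICT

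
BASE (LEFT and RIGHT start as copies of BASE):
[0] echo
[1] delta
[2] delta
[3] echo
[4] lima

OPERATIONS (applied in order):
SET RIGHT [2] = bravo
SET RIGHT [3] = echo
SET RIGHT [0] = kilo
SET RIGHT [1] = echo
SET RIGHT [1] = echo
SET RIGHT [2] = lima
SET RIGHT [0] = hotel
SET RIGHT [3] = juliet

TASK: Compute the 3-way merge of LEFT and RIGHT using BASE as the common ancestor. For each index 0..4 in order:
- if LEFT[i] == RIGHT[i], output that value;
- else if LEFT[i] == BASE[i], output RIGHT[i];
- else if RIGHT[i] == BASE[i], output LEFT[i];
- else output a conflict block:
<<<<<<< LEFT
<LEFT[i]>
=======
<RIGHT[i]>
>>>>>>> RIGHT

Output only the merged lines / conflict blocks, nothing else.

Answer: hotel
echo
lima
juliet
lima

Derivation:
Final LEFT:  [echo, delta, delta, echo, lima]
Final RIGHT: [hotel, echo, lima, juliet, lima]
i=0: L=echo=BASE, R=hotel -> take RIGHT -> hotel
i=1: L=delta=BASE, R=echo -> take RIGHT -> echo
i=2: L=delta=BASE, R=lima -> take RIGHT -> lima
i=3: L=echo=BASE, R=juliet -> take RIGHT -> juliet
i=4: L=lima R=lima -> agree -> lima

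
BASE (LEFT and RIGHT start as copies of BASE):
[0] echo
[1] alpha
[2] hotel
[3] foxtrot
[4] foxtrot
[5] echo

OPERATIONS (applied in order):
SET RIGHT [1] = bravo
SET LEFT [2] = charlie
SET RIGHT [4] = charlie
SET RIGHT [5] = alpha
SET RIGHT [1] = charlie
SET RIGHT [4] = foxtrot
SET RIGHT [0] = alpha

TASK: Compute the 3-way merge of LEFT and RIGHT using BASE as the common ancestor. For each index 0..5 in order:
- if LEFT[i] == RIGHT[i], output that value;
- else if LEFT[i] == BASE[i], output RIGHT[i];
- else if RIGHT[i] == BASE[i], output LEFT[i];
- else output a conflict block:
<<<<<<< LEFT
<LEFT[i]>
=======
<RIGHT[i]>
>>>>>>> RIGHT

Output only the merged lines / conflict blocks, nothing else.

Final LEFT:  [echo, alpha, charlie, foxtrot, foxtrot, echo]
Final RIGHT: [alpha, charlie, hotel, foxtrot, foxtrot, alpha]
i=0: L=echo=BASE, R=alpha -> take RIGHT -> alpha
i=1: L=alpha=BASE, R=charlie -> take RIGHT -> charlie
i=2: L=charlie, R=hotel=BASE -> take LEFT -> charlie
i=3: L=foxtrot R=foxtrot -> agree -> foxtrot
i=4: L=foxtrot R=foxtrot -> agree -> foxtrot
i=5: L=echo=BASE, R=alpha -> take RIGHT -> alpha

Answer: alpha
charlie
charlie
foxtrot
foxtrot
alpha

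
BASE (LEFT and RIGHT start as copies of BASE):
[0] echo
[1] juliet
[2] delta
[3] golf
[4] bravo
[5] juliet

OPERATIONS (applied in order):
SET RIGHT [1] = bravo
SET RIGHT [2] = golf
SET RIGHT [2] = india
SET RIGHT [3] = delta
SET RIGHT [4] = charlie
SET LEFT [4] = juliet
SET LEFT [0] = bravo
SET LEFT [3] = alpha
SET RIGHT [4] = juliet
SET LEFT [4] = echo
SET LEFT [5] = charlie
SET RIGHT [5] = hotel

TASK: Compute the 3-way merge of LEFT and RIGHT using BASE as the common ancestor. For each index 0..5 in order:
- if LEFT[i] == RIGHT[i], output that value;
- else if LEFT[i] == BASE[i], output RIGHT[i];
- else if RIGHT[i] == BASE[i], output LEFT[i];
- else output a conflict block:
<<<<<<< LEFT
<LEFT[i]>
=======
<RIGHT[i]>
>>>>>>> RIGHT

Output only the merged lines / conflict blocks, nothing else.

Final LEFT:  [bravo, juliet, delta, alpha, echo, charlie]
Final RIGHT: [echo, bravo, india, delta, juliet, hotel]
i=0: L=bravo, R=echo=BASE -> take LEFT -> bravo
i=1: L=juliet=BASE, R=bravo -> take RIGHT -> bravo
i=2: L=delta=BASE, R=india -> take RIGHT -> india
i=3: BASE=golf L=alpha R=delta all differ -> CONFLICT
i=4: BASE=bravo L=echo R=juliet all differ -> CONFLICT
i=5: BASE=juliet L=charlie R=hotel all differ -> CONFLICT

Answer: bravo
bravo
india
<<<<<<< LEFT
alpha
=======
delta
>>>>>>> RIGHT
<<<<<<< LEFT
echo
=======
juliet
>>>>>>> RIGHT
<<<<<<< LEFT
charlie
=======
hotel
>>>>>>> RIGHT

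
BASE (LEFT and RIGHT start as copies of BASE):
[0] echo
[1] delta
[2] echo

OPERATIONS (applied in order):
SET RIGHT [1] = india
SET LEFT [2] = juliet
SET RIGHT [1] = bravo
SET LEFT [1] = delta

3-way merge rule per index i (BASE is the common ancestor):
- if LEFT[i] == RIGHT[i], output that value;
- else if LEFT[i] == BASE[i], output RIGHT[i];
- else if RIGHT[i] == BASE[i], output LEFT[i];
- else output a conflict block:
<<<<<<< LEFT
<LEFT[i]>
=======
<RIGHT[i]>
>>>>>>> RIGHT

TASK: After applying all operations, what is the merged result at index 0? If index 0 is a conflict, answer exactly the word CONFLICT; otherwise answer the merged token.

Answer: echo

Derivation:
Final LEFT:  [echo, delta, juliet]
Final RIGHT: [echo, bravo, echo]
i=0: L=echo R=echo -> agree -> echo
i=1: L=delta=BASE, R=bravo -> take RIGHT -> bravo
i=2: L=juliet, R=echo=BASE -> take LEFT -> juliet
Index 0 -> echo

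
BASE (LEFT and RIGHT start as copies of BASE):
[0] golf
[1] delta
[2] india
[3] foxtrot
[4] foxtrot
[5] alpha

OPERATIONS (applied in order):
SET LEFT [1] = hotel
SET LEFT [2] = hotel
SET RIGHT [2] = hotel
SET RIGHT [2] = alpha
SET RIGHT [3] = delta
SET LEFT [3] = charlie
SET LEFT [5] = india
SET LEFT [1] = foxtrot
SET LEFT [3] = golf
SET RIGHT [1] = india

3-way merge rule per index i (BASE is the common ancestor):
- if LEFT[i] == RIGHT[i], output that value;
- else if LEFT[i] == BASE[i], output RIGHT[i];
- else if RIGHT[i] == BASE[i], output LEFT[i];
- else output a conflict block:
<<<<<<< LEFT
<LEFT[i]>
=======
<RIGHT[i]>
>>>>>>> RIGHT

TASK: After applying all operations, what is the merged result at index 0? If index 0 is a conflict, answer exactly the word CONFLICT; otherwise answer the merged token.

Answer: golf

Derivation:
Final LEFT:  [golf, foxtrot, hotel, golf, foxtrot, india]
Final RIGHT: [golf, india, alpha, delta, foxtrot, alpha]
i=0: L=golf R=golf -> agree -> golf
i=1: BASE=delta L=foxtrot R=india all differ -> CONFLICT
i=2: BASE=india L=hotel R=alpha all differ -> CONFLICT
i=3: BASE=foxtrot L=golf R=delta all differ -> CONFLICT
i=4: L=foxtrot R=foxtrot -> agree -> foxtrot
i=5: L=india, R=alpha=BASE -> take LEFT -> india
Index 0 -> golf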